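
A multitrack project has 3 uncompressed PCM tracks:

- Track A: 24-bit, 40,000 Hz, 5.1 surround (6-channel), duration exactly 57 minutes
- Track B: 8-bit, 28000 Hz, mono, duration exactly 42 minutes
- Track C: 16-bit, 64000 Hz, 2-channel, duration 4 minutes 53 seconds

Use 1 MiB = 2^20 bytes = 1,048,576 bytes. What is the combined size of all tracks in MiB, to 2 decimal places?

Track A: exactly 57 minutes = 3,420 s; 40,000 × 3,420 × 3 × 6 = 2,462,400,000 bytes.
Track B: exactly 42 minutes = 2,520 s; 28,000 × 2,520 × 1 × 1 = 70,560,000 bytes.
Track C: 4 minutes 53 seconds = 293 s; 64,000 × 293 × 2 × 2 = 75,008,000 bytes.
Total = 2,607,968,000 bytes = 2487.15 MiB.

2487.15 MiB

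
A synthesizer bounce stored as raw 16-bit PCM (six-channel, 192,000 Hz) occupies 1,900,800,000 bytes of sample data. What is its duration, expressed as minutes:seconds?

13:45

Byte rate = 192,000 × 2 × 6 = 2,304,000 bytes/s.
Duration = 1,900,800,000 / 2,304,000 = 825 s.
825 s = 13:45.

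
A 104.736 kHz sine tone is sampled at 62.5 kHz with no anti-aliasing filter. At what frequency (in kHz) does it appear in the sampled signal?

Nyquist = 62,500/2 = 31,250 Hz; 104,736 Hz exceeds it.
Alias = |104,736 − 2×62,500| = |104,736 − 125,000| = 20,264 Hz = 20.264 kHz.

20.264 kHz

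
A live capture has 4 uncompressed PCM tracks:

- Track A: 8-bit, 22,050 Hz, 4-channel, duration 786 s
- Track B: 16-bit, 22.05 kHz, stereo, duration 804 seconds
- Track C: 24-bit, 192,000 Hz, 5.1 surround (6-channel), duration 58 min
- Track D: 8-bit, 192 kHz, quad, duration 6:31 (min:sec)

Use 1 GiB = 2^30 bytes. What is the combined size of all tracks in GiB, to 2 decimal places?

11.61 GiB

Track A: 22,050 × 786 × 1 × 4 = 69,325,200 bytes.
Track B: 22,050 × 804 × 2 × 2 = 70,912,800 bytes.
Track C: 58 min = 3,480 s; 192,000 × 3,480 × 3 × 6 = 12,026,880,000 bytes.
Track D: 6:31 (min:sec) = 391 s; 192,000 × 391 × 1 × 4 = 300,288,000 bytes.
Total = 12,467,406,000 bytes = 11.61 GiB.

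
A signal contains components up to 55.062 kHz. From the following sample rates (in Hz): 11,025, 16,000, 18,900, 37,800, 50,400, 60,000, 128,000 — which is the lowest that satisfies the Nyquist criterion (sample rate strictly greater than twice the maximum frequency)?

128,000 Hz

Need sample rate > 2 × 55,062 = 110,124 Hz.
Lowest listed rate above 110,124 Hz is 128,000 Hz.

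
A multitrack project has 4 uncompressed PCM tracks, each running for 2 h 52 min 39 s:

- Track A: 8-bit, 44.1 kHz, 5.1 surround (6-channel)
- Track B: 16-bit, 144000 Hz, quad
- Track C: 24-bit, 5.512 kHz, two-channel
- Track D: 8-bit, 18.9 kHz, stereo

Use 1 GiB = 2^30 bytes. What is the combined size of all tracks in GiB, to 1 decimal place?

2 h 52 min 39 s = 10,359 s.
Track A: 44,100 × 10,359 × 1 × 6 = 2,740,991,400 bytes.
Track B: 144,000 × 10,359 × 2 × 4 = 11,933,568,000 bytes.
Track C: 5,512 × 10,359 × 3 × 2 = 342,592,848 bytes.
Track D: 18,900 × 10,359 × 1 × 2 = 391,570,200 bytes.
Total = 15,408,722,448 bytes = 14.4 GiB.

14.4 GiB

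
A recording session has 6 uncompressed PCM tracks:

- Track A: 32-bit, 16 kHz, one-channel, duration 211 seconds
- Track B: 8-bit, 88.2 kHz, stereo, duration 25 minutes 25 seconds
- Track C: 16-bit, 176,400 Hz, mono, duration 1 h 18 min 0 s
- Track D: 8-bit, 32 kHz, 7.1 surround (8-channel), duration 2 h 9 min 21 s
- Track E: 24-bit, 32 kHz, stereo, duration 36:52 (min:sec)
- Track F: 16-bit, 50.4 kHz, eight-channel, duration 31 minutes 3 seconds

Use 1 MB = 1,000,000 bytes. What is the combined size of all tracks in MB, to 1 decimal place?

5847.5 MB

Track A: 16,000 × 211 × 4 × 1 = 13,504,000 bytes.
Track B: 25 minutes 25 seconds = 1,525 s; 88,200 × 1,525 × 1 × 2 = 269,010,000 bytes.
Track C: 1 h 18 min 0 s = 4,680 s; 176,400 × 4,680 × 2 × 1 = 1,651,104,000 bytes.
Track D: 2 h 9 min 21 s = 7,761 s; 32,000 × 7,761 × 1 × 8 = 1,986,816,000 bytes.
Track E: 36:52 (min:sec) = 2,212 s; 32,000 × 2,212 × 3 × 2 = 424,704,000 bytes.
Track F: 31 minutes 3 seconds = 1,863 s; 50,400 × 1,863 × 2 × 8 = 1,502,323,200 bytes.
Total = 5,847,461,200 bytes = 5847.5 MB.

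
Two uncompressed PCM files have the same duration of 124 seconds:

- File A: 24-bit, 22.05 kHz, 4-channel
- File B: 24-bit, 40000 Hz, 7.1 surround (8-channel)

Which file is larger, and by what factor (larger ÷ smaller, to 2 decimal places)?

File B, by a factor of 3.63

File A: 22,050 × 3 × 4 = 264,600 bytes/s.
File B: 40,000 × 3 × 8 = 960,000 bytes/s.
File B is larger; ratio = 119,040,000 / 32,810,400 = 3.63.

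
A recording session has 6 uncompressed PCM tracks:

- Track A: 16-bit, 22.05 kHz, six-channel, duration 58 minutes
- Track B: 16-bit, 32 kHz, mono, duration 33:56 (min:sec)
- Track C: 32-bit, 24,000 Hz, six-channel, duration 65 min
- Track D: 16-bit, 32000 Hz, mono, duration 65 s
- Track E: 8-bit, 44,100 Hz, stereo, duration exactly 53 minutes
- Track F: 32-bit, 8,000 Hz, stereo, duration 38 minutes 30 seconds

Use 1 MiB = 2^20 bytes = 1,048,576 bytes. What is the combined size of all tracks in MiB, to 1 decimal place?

3557.2 MiB

Track A: 58 minutes = 3,480 s; 22,050 × 3,480 × 2 × 6 = 920,808,000 bytes.
Track B: 33:56 (min:sec) = 2,036 s; 32,000 × 2,036 × 2 × 1 = 130,304,000 bytes.
Track C: 65 min = 3,900 s; 24,000 × 3,900 × 4 × 6 = 2,246,400,000 bytes.
Track D: 32,000 × 65 × 2 × 1 = 4,160,000 bytes.
Track E: exactly 53 minutes = 3,180 s; 44,100 × 3,180 × 1 × 2 = 280,476,000 bytes.
Track F: 38 minutes 30 seconds = 2,310 s; 8,000 × 2,310 × 4 × 2 = 147,840,000 bytes.
Total = 3,729,988,000 bytes = 3557.2 MiB.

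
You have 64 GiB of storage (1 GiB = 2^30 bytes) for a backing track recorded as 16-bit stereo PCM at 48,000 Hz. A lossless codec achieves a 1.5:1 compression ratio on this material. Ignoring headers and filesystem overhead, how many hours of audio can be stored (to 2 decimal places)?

Uncompressed byte rate = 48,000 × 2 × 2 = 192,000 bytes/s.
After 1.5:1 compression, effective rate ≈ 128000 bytes/s.
Capacity = 64 × 1,073,741,824 = 68,719,476,736 bytes.
68,719,476,736 / effective rate ≈ 536870.91 s → 149.13 hours.

149.13 hours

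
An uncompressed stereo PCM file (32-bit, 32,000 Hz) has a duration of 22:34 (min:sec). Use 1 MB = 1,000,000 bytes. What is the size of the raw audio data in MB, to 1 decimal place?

Duration = 22:34 (min:sec) = 1,354 s.
Bytes = 32,000 samples/s × 1,354 s × 4 bytes/sample × 2 ch = 346,624,000 bytes.
346,624,000 / 1,000,000 = 346.6 MB.

346.6 MB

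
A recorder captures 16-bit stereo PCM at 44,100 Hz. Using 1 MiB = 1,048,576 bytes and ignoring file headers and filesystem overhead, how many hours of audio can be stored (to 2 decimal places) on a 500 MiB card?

Uncompressed byte rate = 44,100 × 2 × 2 = 176,400 bytes/s.
Capacity = 500 × 1,048,576 = 524,288,000 bytes.
524,288,000 / 176,400 ≈ 2972.15 s → 0.83 hours.

0.83 hours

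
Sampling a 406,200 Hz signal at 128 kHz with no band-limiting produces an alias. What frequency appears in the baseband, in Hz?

Nyquist = 128,000/2 = 64,000 Hz; 406,200 Hz exceeds it.
Alias = |406,200 − 3×128,000| = |406,200 − 384,000| = 22,200 Hz.

22,200 Hz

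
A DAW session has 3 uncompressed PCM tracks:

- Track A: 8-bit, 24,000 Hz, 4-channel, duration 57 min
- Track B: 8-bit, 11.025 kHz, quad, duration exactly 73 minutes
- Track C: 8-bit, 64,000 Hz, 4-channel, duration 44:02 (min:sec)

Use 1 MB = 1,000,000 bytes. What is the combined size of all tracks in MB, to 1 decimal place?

1197.8 MB

Track A: 57 min = 3,420 s; 24,000 × 3,420 × 1 × 4 = 328,320,000 bytes.
Track B: exactly 73 minutes = 4,380 s; 11,025 × 4,380 × 1 × 4 = 193,158,000 bytes.
Track C: 44:02 (min:sec) = 2,642 s; 64,000 × 2,642 × 1 × 4 = 676,352,000 bytes.
Total = 1,197,830,000 bytes = 1197.8 MB.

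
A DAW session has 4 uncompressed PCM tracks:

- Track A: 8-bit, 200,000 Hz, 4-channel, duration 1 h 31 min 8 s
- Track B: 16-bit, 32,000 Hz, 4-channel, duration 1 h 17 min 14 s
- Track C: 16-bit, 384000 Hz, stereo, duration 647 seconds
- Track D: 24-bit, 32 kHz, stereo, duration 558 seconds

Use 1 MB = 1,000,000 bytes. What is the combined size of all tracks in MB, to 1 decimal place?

Track A: 1 h 31 min 8 s = 5,468 s; 200,000 × 5,468 × 1 × 4 = 4,374,400,000 bytes.
Track B: 1 h 17 min 14 s = 4,634 s; 32,000 × 4,634 × 2 × 4 = 1,186,304,000 bytes.
Track C: 384,000 × 647 × 2 × 2 = 993,792,000 bytes.
Track D: 32,000 × 558 × 3 × 2 = 107,136,000 bytes.
Total = 6,661,632,000 bytes = 6661.6 MB.

6661.6 MB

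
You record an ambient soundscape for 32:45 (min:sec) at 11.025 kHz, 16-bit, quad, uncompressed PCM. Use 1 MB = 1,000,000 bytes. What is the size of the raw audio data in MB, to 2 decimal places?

173.31 MB

Duration = 32:45 (min:sec) = 1,965 s.
Bytes = 11,025 samples/s × 1,965 s × 2 bytes/sample × 4 ch = 173,313,000 bytes.
173,313,000 / 1,000,000 = 173.31 MB.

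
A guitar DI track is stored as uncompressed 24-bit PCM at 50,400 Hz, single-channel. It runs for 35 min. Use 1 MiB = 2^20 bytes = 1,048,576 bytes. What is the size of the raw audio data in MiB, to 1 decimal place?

302.8 MiB

Duration = 35 min = 2,100 s.
Bytes = 50,400 samples/s × 2,100 s × 3 bytes/sample × 1 ch = 317,520,000 bytes.
317,520,000 / 1,048,576 = 302.8 MiB.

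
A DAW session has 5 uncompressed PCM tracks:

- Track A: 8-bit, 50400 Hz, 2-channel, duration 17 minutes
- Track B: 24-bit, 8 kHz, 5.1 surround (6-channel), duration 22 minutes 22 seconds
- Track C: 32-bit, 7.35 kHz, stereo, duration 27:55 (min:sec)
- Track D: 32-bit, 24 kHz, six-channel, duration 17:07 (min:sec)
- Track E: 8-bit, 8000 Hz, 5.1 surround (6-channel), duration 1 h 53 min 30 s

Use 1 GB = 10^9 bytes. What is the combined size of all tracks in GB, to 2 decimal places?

1.31 GB

Track A: 17 minutes = 1,020 s; 50,400 × 1,020 × 1 × 2 = 102,816,000 bytes.
Track B: 22 minutes 22 seconds = 1,342 s; 8,000 × 1,342 × 3 × 6 = 193,248,000 bytes.
Track C: 27:55 (min:sec) = 1,675 s; 7,350 × 1,675 × 4 × 2 = 98,490,000 bytes.
Track D: 17:07 (min:sec) = 1,027 s; 24,000 × 1,027 × 4 × 6 = 591,552,000 bytes.
Track E: 1 h 53 min 30 s = 6,810 s; 8,000 × 6,810 × 1 × 6 = 326,880,000 bytes.
Total = 1,312,986,000 bytes = 1.31 GB.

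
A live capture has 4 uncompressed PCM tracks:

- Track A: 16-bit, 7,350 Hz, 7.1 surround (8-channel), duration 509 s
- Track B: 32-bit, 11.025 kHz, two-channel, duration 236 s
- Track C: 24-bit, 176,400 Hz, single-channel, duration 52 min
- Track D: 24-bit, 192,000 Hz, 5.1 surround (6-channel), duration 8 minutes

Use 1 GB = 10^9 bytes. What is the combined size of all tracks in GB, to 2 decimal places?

Track A: 7,350 × 509 × 2 × 8 = 59,858,400 bytes.
Track B: 11,025 × 236 × 4 × 2 = 20,815,200 bytes.
Track C: 52 min = 3,120 s; 176,400 × 3,120 × 3 × 1 = 1,651,104,000 bytes.
Track D: 8 minutes = 480 s; 192,000 × 480 × 3 × 6 = 1,658,880,000 bytes.
Total = 3,390,657,600 bytes = 3.39 GB.

3.39 GB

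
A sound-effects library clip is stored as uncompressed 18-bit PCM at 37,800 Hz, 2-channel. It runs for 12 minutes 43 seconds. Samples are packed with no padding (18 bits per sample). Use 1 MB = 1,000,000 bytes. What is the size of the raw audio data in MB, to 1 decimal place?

129.8 MB

Duration = 12 minutes 43 seconds = 763 s.
Bits = 37,800 × 763 × 18 × 2 = 1,038,290,400 bits = 129,786,300 bytes.
129,786,300 / 1,000,000 = 129.8 MB.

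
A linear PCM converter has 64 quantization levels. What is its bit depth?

log2(64) = 6.

6 bits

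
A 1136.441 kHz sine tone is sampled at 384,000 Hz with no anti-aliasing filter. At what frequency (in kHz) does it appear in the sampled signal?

Nyquist = 384,000/2 = 192,000 Hz; 1,136,441 Hz exceeds it.
Alias = |1,136,441 − 3×384,000| = |1,136,441 − 1,152,000| = 15,559 Hz = 15.559 kHz.

15.559 kHz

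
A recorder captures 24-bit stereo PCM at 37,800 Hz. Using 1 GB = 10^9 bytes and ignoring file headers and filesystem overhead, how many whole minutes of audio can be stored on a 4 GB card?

293 minutes

Uncompressed byte rate = 37,800 × 3 × 2 = 226,800 bytes/s.
Capacity = 4 × 1,000,000,000 = 4,000,000,000 bytes.
4,000,000,000 / 226,800 ≈ 17636.68 s → 293 minutes.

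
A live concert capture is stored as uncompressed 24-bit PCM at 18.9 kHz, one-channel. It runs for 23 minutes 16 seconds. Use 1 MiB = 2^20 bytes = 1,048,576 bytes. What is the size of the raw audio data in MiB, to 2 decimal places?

75.49 MiB

Duration = 23 minutes 16 seconds = 1,396 s.
Bytes = 18,900 samples/s × 1,396 s × 3 bytes/sample × 1 ch = 79,153,200 bytes.
79,153,200 / 1,048,576 = 75.49 MiB.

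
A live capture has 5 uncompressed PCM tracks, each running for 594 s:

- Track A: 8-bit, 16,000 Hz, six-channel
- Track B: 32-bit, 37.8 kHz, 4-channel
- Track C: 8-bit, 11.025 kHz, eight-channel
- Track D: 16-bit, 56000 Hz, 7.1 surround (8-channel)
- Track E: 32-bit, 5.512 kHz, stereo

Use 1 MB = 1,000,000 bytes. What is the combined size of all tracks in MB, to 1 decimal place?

1027.1 MB

Track A: 16,000 × 594 × 1 × 6 = 57,024,000 bytes.
Track B: 37,800 × 594 × 4 × 4 = 359,251,200 bytes.
Track C: 11,025 × 594 × 1 × 8 = 52,390,800 bytes.
Track D: 56,000 × 594 × 2 × 8 = 532,224,000 bytes.
Track E: 5,512 × 594 × 4 × 2 = 26,193,024 bytes.
Total = 1,027,083,024 bytes = 1027.1 MB.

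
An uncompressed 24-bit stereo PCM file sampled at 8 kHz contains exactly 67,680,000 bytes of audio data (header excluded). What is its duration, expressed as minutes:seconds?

Byte rate = 8,000 × 3 × 2 = 48,000 bytes/s.
Duration = 67,680,000 / 48,000 = 1,410 s.
1,410 s = 23:30.

23:30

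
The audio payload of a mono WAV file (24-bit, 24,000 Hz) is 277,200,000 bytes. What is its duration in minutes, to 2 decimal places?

64.17 minutes

Byte rate = 24,000 × 3 × 1 = 72,000 bytes/s.
Duration = 277,200,000 / 72,000 = 3,850 s.
3,850 s / 60 = 64.17 minutes.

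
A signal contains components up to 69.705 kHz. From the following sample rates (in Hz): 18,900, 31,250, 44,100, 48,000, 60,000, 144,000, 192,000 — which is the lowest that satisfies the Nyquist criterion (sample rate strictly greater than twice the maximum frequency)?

Need sample rate > 2 × 69,705 = 139,410 Hz.
Lowest listed rate above 139,410 Hz is 144,000 Hz.

144,000 Hz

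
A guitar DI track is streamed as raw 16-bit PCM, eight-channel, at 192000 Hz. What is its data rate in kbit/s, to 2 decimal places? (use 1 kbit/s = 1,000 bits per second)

Bit rate = 192,000 × 16 × 8 = 24,576,000 bits/s.
= 24576.00 kbit/s.

24576.00 kbit/s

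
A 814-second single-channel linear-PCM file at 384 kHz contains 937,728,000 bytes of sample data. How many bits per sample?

Bytes per sample = 937,728,000 / (384,000 × 814 × 1) = 937,728,000 / 312,576,000 = 3.
Bit depth = 3 × 8 = 24 bits.

24 bits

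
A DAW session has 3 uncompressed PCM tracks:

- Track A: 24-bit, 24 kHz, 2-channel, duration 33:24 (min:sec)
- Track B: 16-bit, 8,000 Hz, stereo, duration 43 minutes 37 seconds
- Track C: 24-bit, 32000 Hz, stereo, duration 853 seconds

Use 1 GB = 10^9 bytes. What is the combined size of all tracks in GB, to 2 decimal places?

Track A: 33:24 (min:sec) = 2,004 s; 24,000 × 2,004 × 3 × 2 = 288,576,000 bytes.
Track B: 43 minutes 37 seconds = 2,617 s; 8,000 × 2,617 × 2 × 2 = 83,744,000 bytes.
Track C: 32,000 × 853 × 3 × 2 = 163,776,000 bytes.
Total = 536,096,000 bytes = 0.54 GB.

0.54 GB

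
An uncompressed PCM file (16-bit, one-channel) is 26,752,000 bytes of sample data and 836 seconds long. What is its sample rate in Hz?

Bytes = sample_rate × seconds × bytes_per_sample × channels.
sample_rate = 26,752,000 / (836 × 2 × 1) = 26,752,000 / 1,672 = 16,000 Hz.

16,000 Hz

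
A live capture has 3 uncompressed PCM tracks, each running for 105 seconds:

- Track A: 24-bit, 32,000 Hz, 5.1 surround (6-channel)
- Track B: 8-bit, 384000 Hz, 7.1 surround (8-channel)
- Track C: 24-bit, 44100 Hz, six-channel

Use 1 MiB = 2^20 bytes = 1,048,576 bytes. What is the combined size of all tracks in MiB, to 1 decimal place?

Track A: 32,000 × 105 × 3 × 6 = 60,480,000 bytes.
Track B: 384,000 × 105 × 1 × 8 = 322,560,000 bytes.
Track C: 44,100 × 105 × 3 × 6 = 83,349,000 bytes.
Total = 466,389,000 bytes = 444.8 MiB.

444.8 MiB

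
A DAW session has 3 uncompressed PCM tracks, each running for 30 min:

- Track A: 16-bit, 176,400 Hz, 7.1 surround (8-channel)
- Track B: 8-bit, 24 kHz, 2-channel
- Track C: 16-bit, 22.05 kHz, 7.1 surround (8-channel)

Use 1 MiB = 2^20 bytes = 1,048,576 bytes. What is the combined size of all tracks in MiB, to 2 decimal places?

5532.99 MiB

30 min = 1,800 s.
Track A: 176,400 × 1,800 × 2 × 8 = 5,080,320,000 bytes.
Track B: 24,000 × 1,800 × 1 × 2 = 86,400,000 bytes.
Track C: 22,050 × 1,800 × 2 × 8 = 635,040,000 bytes.
Total = 5,801,760,000 bytes = 5532.99 MiB.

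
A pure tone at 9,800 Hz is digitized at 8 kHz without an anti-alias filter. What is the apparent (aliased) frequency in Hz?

Nyquist = 8,000/2 = 4,000 Hz; 9,800 Hz exceeds it.
Alias = |9,800 − 1×8,000| = |9,800 − 8,000| = 1,800 Hz.

1,800 Hz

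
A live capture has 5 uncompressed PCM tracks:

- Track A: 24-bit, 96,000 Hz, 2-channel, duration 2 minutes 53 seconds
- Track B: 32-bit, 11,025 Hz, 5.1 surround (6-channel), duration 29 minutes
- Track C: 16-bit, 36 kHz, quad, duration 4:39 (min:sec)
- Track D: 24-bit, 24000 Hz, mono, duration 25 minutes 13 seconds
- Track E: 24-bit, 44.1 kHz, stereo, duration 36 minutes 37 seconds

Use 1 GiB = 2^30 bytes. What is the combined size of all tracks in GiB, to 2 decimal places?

Track A: 2 minutes 53 seconds = 173 s; 96,000 × 173 × 3 × 2 = 99,648,000 bytes.
Track B: 29 minutes = 1,740 s; 11,025 × 1,740 × 4 × 6 = 460,404,000 bytes.
Track C: 4:39 (min:sec) = 279 s; 36,000 × 279 × 2 × 4 = 80,352,000 bytes.
Track D: 25 minutes 13 seconds = 1,513 s; 24,000 × 1,513 × 3 × 1 = 108,936,000 bytes.
Track E: 36 minutes 37 seconds = 2,197 s; 44,100 × 2,197 × 3 × 2 = 581,326,200 bytes.
Total = 1,330,666,200 bytes = 1.24 GiB.

1.24 GiB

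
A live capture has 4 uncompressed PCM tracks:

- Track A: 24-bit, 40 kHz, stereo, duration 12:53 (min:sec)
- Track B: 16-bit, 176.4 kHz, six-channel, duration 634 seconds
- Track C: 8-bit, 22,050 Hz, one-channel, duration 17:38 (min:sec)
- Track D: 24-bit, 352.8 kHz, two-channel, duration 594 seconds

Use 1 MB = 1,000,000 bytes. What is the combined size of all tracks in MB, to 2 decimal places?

2808.28 MB

Track A: 12:53 (min:sec) = 773 s; 40,000 × 773 × 3 × 2 = 185,520,000 bytes.
Track B: 176,400 × 634 × 2 × 6 = 1,342,051,200 bytes.
Track C: 17:38 (min:sec) = 1,058 s; 22,050 × 1,058 × 1 × 1 = 23,328,900 bytes.
Track D: 352,800 × 594 × 3 × 2 = 1,257,379,200 bytes.
Total = 2,808,279,300 bytes = 2808.28 MB.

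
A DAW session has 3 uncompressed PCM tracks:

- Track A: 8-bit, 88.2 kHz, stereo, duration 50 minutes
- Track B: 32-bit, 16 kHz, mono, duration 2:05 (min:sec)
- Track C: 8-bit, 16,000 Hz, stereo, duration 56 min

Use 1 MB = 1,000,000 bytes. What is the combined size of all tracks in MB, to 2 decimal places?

644.72 MB

Track A: 50 minutes = 3,000 s; 88,200 × 3,000 × 1 × 2 = 529,200,000 bytes.
Track B: 2:05 (min:sec) = 125 s; 16,000 × 125 × 4 × 1 = 8,000,000 bytes.
Track C: 56 min = 3,360 s; 16,000 × 3,360 × 1 × 2 = 107,520,000 bytes.
Total = 644,720,000 bytes = 644.72 MB.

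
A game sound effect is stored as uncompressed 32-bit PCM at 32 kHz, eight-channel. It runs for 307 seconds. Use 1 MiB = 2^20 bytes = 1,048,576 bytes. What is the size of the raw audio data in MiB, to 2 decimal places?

299.80 MiB

Bytes = 32,000 samples/s × 307 s × 4 bytes/sample × 8 ch = 314,368,000 bytes.
314,368,000 / 1,048,576 = 299.80 MiB.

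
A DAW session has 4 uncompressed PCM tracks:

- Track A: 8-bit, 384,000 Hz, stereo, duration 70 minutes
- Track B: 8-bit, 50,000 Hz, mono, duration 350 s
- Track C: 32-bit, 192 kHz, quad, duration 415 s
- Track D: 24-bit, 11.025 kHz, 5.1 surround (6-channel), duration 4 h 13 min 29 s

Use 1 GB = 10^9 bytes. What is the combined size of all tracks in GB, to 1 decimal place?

7.5 GB

Track A: 70 minutes = 4,200 s; 384,000 × 4,200 × 1 × 2 = 3,225,600,000 bytes.
Track B: 50,000 × 350 × 1 × 1 = 17,500,000 bytes.
Track C: 192,000 × 415 × 4 × 4 = 1,274,880,000 bytes.
Track D: 4 h 13 min 29 s = 15,209 s; 11,025 × 15,209 × 3 × 6 = 3,018,226,050 bytes.
Total = 7,536,206,050 bytes = 7.5 GB.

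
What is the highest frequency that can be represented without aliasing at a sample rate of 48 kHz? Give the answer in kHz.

Nyquist frequency = sample rate / 2 = 48,000 / 2 = 24 kHz.

24 kHz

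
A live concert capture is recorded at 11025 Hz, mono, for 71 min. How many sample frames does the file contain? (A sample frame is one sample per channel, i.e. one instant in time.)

46,966,500 sample frames

71 min = 4,260 s.
11,025 samples/s × 4,260 s = 46,966,500 frames.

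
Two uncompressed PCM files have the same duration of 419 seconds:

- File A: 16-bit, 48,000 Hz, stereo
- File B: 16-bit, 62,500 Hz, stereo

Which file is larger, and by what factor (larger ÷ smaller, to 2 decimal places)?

File A: 48,000 × 2 × 2 = 192,000 bytes/s.
File B: 62,500 × 2 × 2 = 250,000 bytes/s.
File B is larger; ratio = 104,750,000 / 80,448,000 = 1.30.

File B, by a factor of 1.30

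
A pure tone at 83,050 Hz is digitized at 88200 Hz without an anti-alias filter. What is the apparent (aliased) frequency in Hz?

5,150 Hz

Nyquist = 88,200/2 = 44,100 Hz; 83,050 Hz exceeds it.
Alias = |83,050 − 1×88,200| = |83,050 − 88,200| = 5,150 Hz.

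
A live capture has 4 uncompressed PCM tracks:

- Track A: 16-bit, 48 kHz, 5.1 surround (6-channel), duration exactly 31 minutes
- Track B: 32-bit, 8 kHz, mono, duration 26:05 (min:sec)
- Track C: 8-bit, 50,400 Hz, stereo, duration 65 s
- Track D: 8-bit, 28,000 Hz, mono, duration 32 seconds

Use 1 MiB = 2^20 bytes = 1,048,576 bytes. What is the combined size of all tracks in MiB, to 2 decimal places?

Track A: exactly 31 minutes = 1,860 s; 48,000 × 1,860 × 2 × 6 = 1,071,360,000 bytes.
Track B: 26:05 (min:sec) = 1,565 s; 8,000 × 1,565 × 4 × 1 = 50,080,000 bytes.
Track C: 50,400 × 65 × 1 × 2 = 6,552,000 bytes.
Track D: 28,000 × 32 × 1 × 1 = 896,000 bytes.
Total = 1,128,888,000 bytes = 1076.59 MiB.

1076.59 MiB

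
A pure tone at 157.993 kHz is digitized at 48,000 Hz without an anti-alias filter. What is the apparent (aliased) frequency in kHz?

Nyquist = 48,000/2 = 24,000 Hz; 157,993 Hz exceeds it.
Alias = |157,993 − 3×48,000| = |157,993 − 144,000| = 13,993 Hz = 13.993 kHz.

13.993 kHz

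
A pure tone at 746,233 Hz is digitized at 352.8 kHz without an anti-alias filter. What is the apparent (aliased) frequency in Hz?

40,633 Hz

Nyquist = 352,800/2 = 176,400 Hz; 746,233 Hz exceeds it.
Alias = |746,233 − 2×352,800| = |746,233 − 705,600| = 40,633 Hz.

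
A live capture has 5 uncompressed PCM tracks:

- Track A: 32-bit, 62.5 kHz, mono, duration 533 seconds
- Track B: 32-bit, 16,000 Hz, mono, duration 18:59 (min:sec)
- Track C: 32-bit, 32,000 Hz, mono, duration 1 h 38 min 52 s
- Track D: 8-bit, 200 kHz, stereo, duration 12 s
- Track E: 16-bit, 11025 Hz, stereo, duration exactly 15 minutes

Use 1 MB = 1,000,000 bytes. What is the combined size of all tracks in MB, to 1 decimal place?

Track A: 62,500 × 533 × 4 × 1 = 133,250,000 bytes.
Track B: 18:59 (min:sec) = 1,139 s; 16,000 × 1,139 × 4 × 1 = 72,896,000 bytes.
Track C: 1 h 38 min 52 s = 5,932 s; 32,000 × 5,932 × 4 × 1 = 759,296,000 bytes.
Track D: 200,000 × 12 × 1 × 2 = 4,800,000 bytes.
Track E: exactly 15 minutes = 900 s; 11,025 × 900 × 2 × 2 = 39,690,000 bytes.
Total = 1,009,932,000 bytes = 1009.9 MB.

1009.9 MB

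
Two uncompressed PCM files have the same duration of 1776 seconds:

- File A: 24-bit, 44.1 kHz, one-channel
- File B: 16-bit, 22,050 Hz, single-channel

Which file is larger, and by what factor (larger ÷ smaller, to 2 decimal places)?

File A: 44,100 × 3 × 1 = 132,300 bytes/s.
File B: 22,050 × 2 × 1 = 44,100 bytes/s.
File A is larger; ratio = 234,964,800 / 78,321,600 = 3.00.

File A, by a factor of 3.00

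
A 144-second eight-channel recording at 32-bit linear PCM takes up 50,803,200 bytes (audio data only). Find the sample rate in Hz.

11,025 Hz

Bytes = sample_rate × seconds × bytes_per_sample × channels.
sample_rate = 50,803,200 / (144 × 4 × 8) = 50,803,200 / 4,608 = 11,025 Hz.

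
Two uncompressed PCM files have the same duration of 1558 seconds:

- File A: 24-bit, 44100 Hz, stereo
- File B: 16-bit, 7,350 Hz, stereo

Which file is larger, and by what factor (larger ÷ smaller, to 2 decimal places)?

File A, by a factor of 9.00

File A: 44,100 × 3 × 2 = 264,600 bytes/s.
File B: 7,350 × 2 × 2 = 29,400 bytes/s.
File A is larger; ratio = 412,246,800 / 45,805,200 = 9.00.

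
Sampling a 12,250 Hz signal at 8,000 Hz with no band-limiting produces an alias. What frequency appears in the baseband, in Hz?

3,750 Hz

Nyquist = 8,000/2 = 4,000 Hz; 12,250 Hz exceeds it.
Alias = |12,250 − 2×8,000| = |12,250 − 16,000| = 3,750 Hz.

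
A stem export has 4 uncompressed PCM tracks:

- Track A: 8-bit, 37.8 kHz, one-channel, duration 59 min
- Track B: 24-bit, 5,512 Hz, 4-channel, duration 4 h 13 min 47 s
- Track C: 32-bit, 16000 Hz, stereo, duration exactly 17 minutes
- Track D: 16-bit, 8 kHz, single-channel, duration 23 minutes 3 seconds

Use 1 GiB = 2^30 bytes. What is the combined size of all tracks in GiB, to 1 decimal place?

1.2 GiB

Track A: 59 min = 3,540 s; 37,800 × 3,540 × 1 × 1 = 133,812,000 bytes.
Track B: 4 h 13 min 47 s = 15,227 s; 5,512 × 15,227 × 3 × 4 = 1,007,174,688 bytes.
Track C: exactly 17 minutes = 1,020 s; 16,000 × 1,020 × 4 × 2 = 130,560,000 bytes.
Track D: 23 minutes 3 seconds = 1,383 s; 8,000 × 1,383 × 2 × 1 = 22,128,000 bytes.
Total = 1,293,674,688 bytes = 1.2 GiB.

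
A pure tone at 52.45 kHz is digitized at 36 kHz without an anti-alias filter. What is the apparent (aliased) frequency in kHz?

16.45 kHz

Nyquist = 36,000/2 = 18,000 Hz; 52,450 Hz exceeds it.
Alias = |52,450 − 1×36,000| = |52,450 − 36,000| = 16,450 Hz = 16.45 kHz.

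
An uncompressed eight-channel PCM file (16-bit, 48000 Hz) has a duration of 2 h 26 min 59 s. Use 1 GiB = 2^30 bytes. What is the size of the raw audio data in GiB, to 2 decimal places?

Duration = 2 h 26 min 59 s = 8,819 s.
Bytes = 48,000 samples/s × 8,819 s × 2 bytes/sample × 8 ch = 6,772,992,000 bytes.
6,772,992,000 / 1,073,741,824 = 6.31 GiB.

6.31 GiB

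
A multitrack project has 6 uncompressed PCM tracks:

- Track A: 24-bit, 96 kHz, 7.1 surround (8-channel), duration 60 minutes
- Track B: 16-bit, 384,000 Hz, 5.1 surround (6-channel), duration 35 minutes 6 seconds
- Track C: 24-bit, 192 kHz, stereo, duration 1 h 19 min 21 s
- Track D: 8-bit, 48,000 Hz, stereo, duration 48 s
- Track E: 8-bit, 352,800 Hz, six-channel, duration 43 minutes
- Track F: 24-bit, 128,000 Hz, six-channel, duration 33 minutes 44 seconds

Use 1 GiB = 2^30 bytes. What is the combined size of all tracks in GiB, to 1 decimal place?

31.3 GiB

Track A: 60 minutes = 3,600 s; 96,000 × 3,600 × 3 × 8 = 8,294,400,000 bytes.
Track B: 35 minutes 6 seconds = 2,106 s; 384,000 × 2,106 × 2 × 6 = 9,704,448,000 bytes.
Track C: 1 h 19 min 21 s = 4,761 s; 192,000 × 4,761 × 3 × 2 = 5,484,672,000 bytes.
Track D: 48,000 × 48 × 1 × 2 = 4,608,000 bytes.
Track E: 43 minutes = 2,580 s; 352,800 × 2,580 × 1 × 6 = 5,461,344,000 bytes.
Track F: 33 minutes 44 seconds = 2,024 s; 128,000 × 2,024 × 3 × 6 = 4,663,296,000 bytes.
Total = 33,612,768,000 bytes = 31.3 GiB.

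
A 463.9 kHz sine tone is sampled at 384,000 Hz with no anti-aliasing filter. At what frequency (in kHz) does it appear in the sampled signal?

Nyquist = 384,000/2 = 192,000 Hz; 463,900 Hz exceeds it.
Alias = |463,900 − 1×384,000| = |463,900 − 384,000| = 79,900 Hz = 79.9 kHz.

79.9 kHz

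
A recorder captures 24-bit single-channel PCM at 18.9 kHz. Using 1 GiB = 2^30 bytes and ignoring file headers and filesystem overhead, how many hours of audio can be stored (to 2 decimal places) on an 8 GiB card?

Uncompressed byte rate = 18,900 × 3 × 1 = 56,700 bytes/s.
Capacity = 8 × 1,073,741,824 = 8,589,934,592 bytes.
8,589,934,592 / 56,700 ≈ 151497.96 s → 42.08 hours.

42.08 hours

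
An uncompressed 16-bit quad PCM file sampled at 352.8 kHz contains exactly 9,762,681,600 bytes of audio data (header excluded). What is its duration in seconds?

Byte rate = 352,800 × 2 × 4 = 2,822,400 bytes/s.
Duration = 9,762,681,600 / 2,822,400 = 3,459 s.

3,459 seconds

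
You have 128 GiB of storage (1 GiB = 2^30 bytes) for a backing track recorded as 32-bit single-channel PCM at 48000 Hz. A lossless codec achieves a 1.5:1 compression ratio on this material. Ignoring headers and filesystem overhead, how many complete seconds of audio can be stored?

1,073,741 seconds

Uncompressed byte rate = 48,000 × 4 × 1 = 192,000 bytes/s.
After 1.5:1 compression, effective rate ≈ 128000 bytes/s.
Capacity = 128 × 1,073,741,824 = 137,438,953,472 bytes.
137,438,953,472 / effective rate ≈ 1073741.82 s → 1,073,741 seconds.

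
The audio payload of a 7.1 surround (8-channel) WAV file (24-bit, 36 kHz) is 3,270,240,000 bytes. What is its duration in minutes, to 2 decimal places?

63.08 minutes

Byte rate = 36,000 × 3 × 8 = 864,000 bytes/s.
Duration = 3,270,240,000 / 864,000 = 3,785 s.
3,785 s / 60 = 63.08 minutes.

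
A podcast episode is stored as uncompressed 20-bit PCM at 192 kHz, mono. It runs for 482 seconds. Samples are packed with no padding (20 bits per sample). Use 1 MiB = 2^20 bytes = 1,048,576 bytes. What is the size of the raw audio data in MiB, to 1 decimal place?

220.6 MiB

Bits = 192,000 × 482 × 20 × 1 = 1,850,880,000 bits = 231,360,000 bytes.
231,360,000 / 1,048,576 = 220.6 MiB.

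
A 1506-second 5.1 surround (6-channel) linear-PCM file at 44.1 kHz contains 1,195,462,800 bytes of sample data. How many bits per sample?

Bytes per sample = 1,195,462,800 / (44,100 × 1,506 × 6) = 1,195,462,800 / 398,487,600 = 3.
Bit depth = 3 × 8 = 24 bits.

24 bits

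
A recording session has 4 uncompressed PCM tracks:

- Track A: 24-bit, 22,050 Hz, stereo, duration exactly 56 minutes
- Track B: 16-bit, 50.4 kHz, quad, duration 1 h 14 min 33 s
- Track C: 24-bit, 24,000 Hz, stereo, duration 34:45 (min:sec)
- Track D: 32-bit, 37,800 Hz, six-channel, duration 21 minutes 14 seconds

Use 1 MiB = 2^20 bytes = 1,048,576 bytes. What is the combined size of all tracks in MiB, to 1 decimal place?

Track A: exactly 56 minutes = 3,360 s; 22,050 × 3,360 × 3 × 2 = 444,528,000 bytes.
Track B: 1 h 14 min 33 s = 4,473 s; 50,400 × 4,473 × 2 × 4 = 1,803,513,600 bytes.
Track C: 34:45 (min:sec) = 2,085 s; 24,000 × 2,085 × 3 × 2 = 300,240,000 bytes.
Track D: 21 minutes 14 seconds = 1,274 s; 37,800 × 1,274 × 4 × 6 = 1,155,772,800 bytes.
Total = 3,704,054,400 bytes = 3532.5 MiB.

3532.5 MiB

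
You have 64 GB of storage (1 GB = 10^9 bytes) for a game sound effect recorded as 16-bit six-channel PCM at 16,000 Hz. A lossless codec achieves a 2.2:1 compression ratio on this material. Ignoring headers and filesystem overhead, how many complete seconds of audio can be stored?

733,333 seconds

Uncompressed byte rate = 16,000 × 2 × 6 = 192,000 bytes/s.
After 2.2:1 compression, effective rate ≈ 87272.73 bytes/s.
Capacity = 64 × 1,000,000,000 = 64,000,000,000 bytes.
64,000,000,000 / effective rate ≈ 733333.33 s → 733,333 seconds.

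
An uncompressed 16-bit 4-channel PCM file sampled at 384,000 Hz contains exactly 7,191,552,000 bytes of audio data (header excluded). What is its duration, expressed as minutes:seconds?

39:01

Byte rate = 384,000 × 2 × 4 = 3,072,000 bytes/s.
Duration = 7,191,552,000 / 3,072,000 = 2,341 s.
2,341 s = 39:01.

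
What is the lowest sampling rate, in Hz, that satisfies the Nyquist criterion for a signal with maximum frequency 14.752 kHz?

Minimum sample rate = 2 × 14,752 Hz = 29,504 Hz.

29,504 Hz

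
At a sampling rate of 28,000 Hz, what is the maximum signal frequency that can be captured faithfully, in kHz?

14 kHz

Nyquist frequency = sample rate / 2 = 28,000 / 2 = 14 kHz.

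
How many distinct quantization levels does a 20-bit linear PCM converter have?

2^20 = 1,048,576.

1,048,576 levels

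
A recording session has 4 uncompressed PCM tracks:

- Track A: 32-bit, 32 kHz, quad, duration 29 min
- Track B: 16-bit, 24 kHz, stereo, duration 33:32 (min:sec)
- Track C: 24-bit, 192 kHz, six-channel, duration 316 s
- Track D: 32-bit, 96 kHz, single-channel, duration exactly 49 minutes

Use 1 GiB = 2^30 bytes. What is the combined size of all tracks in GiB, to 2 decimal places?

3.08 GiB

Track A: 29 min = 1,740 s; 32,000 × 1,740 × 4 × 4 = 890,880,000 bytes.
Track B: 33:32 (min:sec) = 2,012 s; 24,000 × 2,012 × 2 × 2 = 193,152,000 bytes.
Track C: 192,000 × 316 × 3 × 6 = 1,092,096,000 bytes.
Track D: exactly 49 minutes = 2,940 s; 96,000 × 2,940 × 4 × 1 = 1,128,960,000 bytes.
Total = 3,305,088,000 bytes = 3.08 GiB.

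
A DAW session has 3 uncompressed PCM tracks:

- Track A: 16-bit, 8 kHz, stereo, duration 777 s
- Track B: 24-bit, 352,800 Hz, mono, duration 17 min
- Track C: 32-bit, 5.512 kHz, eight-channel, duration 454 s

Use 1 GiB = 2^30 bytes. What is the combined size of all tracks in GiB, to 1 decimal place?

1.1 GiB

Track A: 8,000 × 777 × 2 × 2 = 24,864,000 bytes.
Track B: 17 min = 1,020 s; 352,800 × 1,020 × 3 × 1 = 1,079,568,000 bytes.
Track C: 5,512 × 454 × 4 × 8 = 80,078,336 bytes.
Total = 1,184,510,336 bytes = 1.1 GiB.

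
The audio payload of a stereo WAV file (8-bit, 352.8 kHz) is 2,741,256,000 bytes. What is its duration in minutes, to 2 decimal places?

Byte rate = 352,800 × 1 × 2 = 705,600 bytes/s.
Duration = 2,741,256,000 / 705,600 = 3,885 s.
3,885 s / 60 = 64.75 minutes.

64.75 minutes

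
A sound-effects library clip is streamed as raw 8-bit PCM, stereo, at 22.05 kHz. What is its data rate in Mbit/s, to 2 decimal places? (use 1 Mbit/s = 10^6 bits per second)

Bit rate = 22,050 × 8 × 2 = 352,800 bits/s.
= 0.35 Mbit/s.

0.35 Mbit/s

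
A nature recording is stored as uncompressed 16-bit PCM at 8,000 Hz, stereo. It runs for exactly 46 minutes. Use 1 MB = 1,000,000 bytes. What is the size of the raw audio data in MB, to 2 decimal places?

88.32 MB

Duration = exactly 46 minutes = 2,760 s.
Bytes = 8,000 samples/s × 2,760 s × 2 bytes/sample × 2 ch = 88,320,000 bytes.
88,320,000 / 1,000,000 = 88.32 MB.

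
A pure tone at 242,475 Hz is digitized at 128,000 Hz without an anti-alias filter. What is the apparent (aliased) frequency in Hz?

13,525 Hz

Nyquist = 128,000/2 = 64,000 Hz; 242,475 Hz exceeds it.
Alias = |242,475 − 2×128,000| = |242,475 − 256,000| = 13,525 Hz.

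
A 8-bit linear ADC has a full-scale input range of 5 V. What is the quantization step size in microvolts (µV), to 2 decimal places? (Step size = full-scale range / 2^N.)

5 V / 2^8 = 5 / 256 V = 19531.25 µV.

19531.25 µV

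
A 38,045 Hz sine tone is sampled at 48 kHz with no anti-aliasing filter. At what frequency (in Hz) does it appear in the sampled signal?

9,955 Hz

Nyquist = 48,000/2 = 24,000 Hz; 38,045 Hz exceeds it.
Alias = |38,045 − 1×48,000| = |38,045 − 48,000| = 9,955 Hz.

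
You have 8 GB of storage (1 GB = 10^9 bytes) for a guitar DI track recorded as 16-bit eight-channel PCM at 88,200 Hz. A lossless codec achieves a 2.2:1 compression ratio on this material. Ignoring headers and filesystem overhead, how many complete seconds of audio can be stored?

Uncompressed byte rate = 88,200 × 2 × 8 = 1,411,200 bytes/s.
After 2.2:1 compression, effective rate ≈ 641454.55 bytes/s.
Capacity = 8 × 1,000,000,000 = 8,000,000,000 bytes.
8,000,000,000 / effective rate ≈ 12471.66 s → 12,471 seconds.

12,471 seconds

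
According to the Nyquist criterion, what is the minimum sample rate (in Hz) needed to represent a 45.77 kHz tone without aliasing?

Minimum sample rate = 2 × 45,770 Hz = 91,540 Hz.

91,540 Hz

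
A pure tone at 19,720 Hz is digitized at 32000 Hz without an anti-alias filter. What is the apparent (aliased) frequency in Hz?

12,280 Hz

Nyquist = 32,000/2 = 16,000 Hz; 19,720 Hz exceeds it.
Alias = |19,720 − 1×32,000| = |19,720 − 32,000| = 12,280 Hz.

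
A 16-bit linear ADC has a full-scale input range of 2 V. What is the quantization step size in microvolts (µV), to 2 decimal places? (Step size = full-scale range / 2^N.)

2 V / 2^16 = 2 / 65,536 V = 30.52 µV.

30.52 µV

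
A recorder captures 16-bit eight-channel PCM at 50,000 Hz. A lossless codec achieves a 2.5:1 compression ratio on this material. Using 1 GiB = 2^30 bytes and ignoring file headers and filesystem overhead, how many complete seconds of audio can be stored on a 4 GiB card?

Uncompressed byte rate = 50,000 × 2 × 8 = 800,000 bytes/s.
After 2.5:1 compression, effective rate ≈ 320000 bytes/s.
Capacity = 4 × 1,073,741,824 = 4,294,967,296 bytes.
4,294,967,296 / effective rate ≈ 13421.77 s → 13,421 seconds.

13,421 seconds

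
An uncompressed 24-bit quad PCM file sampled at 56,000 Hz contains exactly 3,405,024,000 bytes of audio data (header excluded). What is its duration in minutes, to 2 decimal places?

84.45 minutes

Byte rate = 56,000 × 3 × 4 = 672,000 bytes/s.
Duration = 3,405,024,000 / 672,000 = 5,067 s.
5,067 s / 60 = 84.45 minutes.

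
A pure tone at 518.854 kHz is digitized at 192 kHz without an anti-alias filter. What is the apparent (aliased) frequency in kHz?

Nyquist = 192,000/2 = 96,000 Hz; 518,854 Hz exceeds it.
Alias = |518,854 − 3×192,000| = |518,854 − 576,000| = 57,146 Hz = 57.146 kHz.

57.146 kHz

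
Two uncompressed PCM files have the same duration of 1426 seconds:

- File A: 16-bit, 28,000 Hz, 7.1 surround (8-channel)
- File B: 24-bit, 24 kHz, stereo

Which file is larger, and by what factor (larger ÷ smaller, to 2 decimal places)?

File A: 28,000 × 2 × 8 = 448,000 bytes/s.
File B: 24,000 × 3 × 2 = 144,000 bytes/s.
File A is larger; ratio = 638,848,000 / 205,344,000 = 3.11.

File A, by a factor of 3.11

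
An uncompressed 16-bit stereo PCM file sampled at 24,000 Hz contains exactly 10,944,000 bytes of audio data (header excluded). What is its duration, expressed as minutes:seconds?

1:54

Byte rate = 24,000 × 2 × 2 = 96,000 bytes/s.
Duration = 10,944,000 / 96,000 = 114 s.
114 s = 1:54.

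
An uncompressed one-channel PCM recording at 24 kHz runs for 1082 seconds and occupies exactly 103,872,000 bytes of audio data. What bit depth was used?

Bytes per sample = 103,872,000 / (24,000 × 1,082 × 1) = 103,872,000 / 25,968,000 = 4.
Bit depth = 4 × 8 = 32 bits.

32 bits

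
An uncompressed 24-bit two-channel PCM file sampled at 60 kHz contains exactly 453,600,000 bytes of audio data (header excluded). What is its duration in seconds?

1,260 seconds

Byte rate = 60,000 × 3 × 2 = 360,000 bytes/s.
Duration = 453,600,000 / 360,000 = 1,260 s.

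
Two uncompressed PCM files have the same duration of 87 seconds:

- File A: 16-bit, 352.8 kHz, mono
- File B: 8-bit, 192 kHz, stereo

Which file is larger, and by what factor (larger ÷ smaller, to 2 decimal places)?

File A, by a factor of 1.84

File A: 352,800 × 2 × 1 = 705,600 bytes/s.
File B: 192,000 × 1 × 2 = 384,000 bytes/s.
File A is larger; ratio = 61,387,200 / 33,408,000 = 1.84.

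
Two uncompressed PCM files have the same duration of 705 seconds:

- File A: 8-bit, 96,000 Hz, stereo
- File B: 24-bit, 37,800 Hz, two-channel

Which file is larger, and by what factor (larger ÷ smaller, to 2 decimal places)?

File B, by a factor of 1.18

File A: 96,000 × 1 × 2 = 192,000 bytes/s.
File B: 37,800 × 3 × 2 = 226,800 bytes/s.
File B is larger; ratio = 159,894,000 / 135,360,000 = 1.18.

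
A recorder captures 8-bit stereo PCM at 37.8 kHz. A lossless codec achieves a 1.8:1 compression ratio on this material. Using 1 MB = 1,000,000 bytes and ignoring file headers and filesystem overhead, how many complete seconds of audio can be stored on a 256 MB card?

Uncompressed byte rate = 37,800 × 1 × 2 = 75,600 bytes/s.
After 1.8:1 compression, effective rate ≈ 42000 bytes/s.
Capacity = 256 × 1,000,000 = 256,000,000 bytes.
256,000,000 / effective rate ≈ 6095.24 s → 6,095 seconds.

6,095 seconds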